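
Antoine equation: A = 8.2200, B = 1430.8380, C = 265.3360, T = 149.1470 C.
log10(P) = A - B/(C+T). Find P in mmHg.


C+T = 414.4830
B/(C+T) = 3.4521
log10(P) = 8.2200 - 3.4521 = 4.7679
P = 10^4.7679 = 58599.9194 mmHg

58599.9194 mmHg


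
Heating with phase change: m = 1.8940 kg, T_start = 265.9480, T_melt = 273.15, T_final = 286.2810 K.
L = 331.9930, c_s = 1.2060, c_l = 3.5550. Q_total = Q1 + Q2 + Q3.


Q1 (sensible, solid) = 1.8940 * 1.2060 * 7.2020 = 16.4505 kJ
Q2 (latent) = 1.8940 * 331.9930 = 628.7947 kJ
Q3 (sensible, liquid) = 1.8940 * 3.5550 * 13.1310 = 88.4133 kJ
Q_total = 733.6585 kJ

733.6585 kJ


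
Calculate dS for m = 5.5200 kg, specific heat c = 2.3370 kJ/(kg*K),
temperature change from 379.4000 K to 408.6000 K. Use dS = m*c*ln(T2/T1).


T2/T1 = 1.0770
ln(T2/T1) = 0.0741
dS = 5.5200 * 2.3370 * 0.0741 = 0.9565 kJ/K

0.9565 kJ/K


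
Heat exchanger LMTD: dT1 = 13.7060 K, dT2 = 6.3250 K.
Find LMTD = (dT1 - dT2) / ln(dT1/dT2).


dT1/dT2 = 2.1670
ln(dT1/dT2) = 0.7733
LMTD = 7.3810 / 0.7733 = 9.5445 K

9.5445 K


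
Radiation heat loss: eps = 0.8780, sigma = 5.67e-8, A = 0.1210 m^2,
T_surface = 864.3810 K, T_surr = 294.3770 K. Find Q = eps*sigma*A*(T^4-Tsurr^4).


T^4 = 5.5824e+11
Tsurr^4 = 7.5096e+09
Q = 0.8780 * 5.67e-8 * 0.1210 * 5.5073e+11 = 3317.4311 W

3317.4311 W


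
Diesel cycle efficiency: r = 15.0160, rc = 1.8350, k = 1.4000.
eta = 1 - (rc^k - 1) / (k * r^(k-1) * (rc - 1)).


r^(k-1) = 2.9554
rc^k = 2.3393
eta = 0.6123 = 61.2341%

61.2341%


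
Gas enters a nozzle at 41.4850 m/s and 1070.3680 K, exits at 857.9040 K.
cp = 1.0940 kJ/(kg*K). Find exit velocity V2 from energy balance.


dT = 212.4640 K
2*cp*1000*dT = 464871.2320
V1^2 = 1721.0052
V2 = sqrt(466592.2372) = 683.0756 m/s

683.0756 m/s


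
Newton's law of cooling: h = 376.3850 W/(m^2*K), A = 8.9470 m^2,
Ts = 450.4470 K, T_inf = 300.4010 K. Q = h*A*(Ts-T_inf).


dT = 150.0460 K
Q = 376.3850 * 8.9470 * 150.0460 = 505282.3950 W

505282.3950 W


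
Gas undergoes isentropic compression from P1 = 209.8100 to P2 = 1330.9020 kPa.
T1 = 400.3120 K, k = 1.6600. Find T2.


(k-1)/k = 0.3976
(P2/P1)^exp = 2.0845
T2 = 400.3120 * 2.0845 = 834.4364 K

834.4364 K


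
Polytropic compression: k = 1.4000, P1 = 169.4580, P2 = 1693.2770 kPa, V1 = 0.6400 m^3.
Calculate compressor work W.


(k-1)/k = 0.2857
(P2/P1)^exp = 1.9303
W = 3.5000 * 169.4580 * 0.6400 * (1.9303 - 1) = 353.1187 kJ

353.1187 kJ


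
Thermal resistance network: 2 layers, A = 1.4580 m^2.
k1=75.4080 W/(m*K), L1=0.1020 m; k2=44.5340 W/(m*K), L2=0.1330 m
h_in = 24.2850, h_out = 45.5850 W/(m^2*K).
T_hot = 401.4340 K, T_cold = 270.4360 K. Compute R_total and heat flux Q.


R_conv_in = 1/(24.2850*1.4580) = 0.0282
R_1 = 0.1020/(75.4080*1.4580) = 0.0009
R_2 = 0.1330/(44.5340*1.4580) = 0.0020
R_conv_out = 1/(45.5850*1.4580) = 0.0150
R_total = 0.0463 K/W
Q = 130.9980 / 0.0463 = 2831.4929 W

R_total = 0.0463 K/W, Q = 2831.4929 W


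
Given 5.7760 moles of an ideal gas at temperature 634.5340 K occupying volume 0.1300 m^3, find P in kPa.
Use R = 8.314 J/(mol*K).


P = nRT/V = 5.7760 * 8.314 * 634.5340 / 0.1300
= 30471.3785 / 0.1300 = 234395.2196 Pa = 234.3952 kPa

234.3952 kPa


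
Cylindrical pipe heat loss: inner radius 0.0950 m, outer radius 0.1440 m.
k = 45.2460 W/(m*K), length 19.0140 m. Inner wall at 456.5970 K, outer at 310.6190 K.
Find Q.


dT = 145.9780 K
ln(ro/ri) = 0.4159
Q = 2*pi*45.2460*19.0140*145.9780 / 0.4159 = 1897116.5878 W

1897116.5878 W


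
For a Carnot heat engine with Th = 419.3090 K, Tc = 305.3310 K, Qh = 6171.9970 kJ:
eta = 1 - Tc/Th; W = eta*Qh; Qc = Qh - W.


eta = 1 - 305.3310/419.3090 = 0.2718
W = 0.2718 * 6171.9970 = 1677.6932 kJ
Qc = 6171.9970 - 1677.6932 = 4494.3038 kJ

eta = 27.1823%, W = 1677.6932 kJ, Qc = 4494.3038 kJ


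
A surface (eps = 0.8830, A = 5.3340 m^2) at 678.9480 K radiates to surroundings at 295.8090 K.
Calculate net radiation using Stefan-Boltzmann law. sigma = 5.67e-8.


T^4 = 2.1249e+11
Tsurr^4 = 7.6568e+09
Q = 0.8830 * 5.67e-8 * 5.3340 * 2.0484e+11 = 54702.2297 W

54702.2297 W


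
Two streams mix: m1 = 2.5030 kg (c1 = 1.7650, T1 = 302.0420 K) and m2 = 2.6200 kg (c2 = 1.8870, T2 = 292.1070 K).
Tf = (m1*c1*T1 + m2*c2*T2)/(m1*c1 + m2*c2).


num = 2778.5191
den = 9.3617
Tf = 296.7953 K

296.7953 K


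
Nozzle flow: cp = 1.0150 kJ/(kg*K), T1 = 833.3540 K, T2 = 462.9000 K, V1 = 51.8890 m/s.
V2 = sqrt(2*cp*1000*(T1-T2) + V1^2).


dT = 370.4540 K
2*cp*1000*dT = 752021.6200
V1^2 = 2692.4683
V2 = sqrt(754714.0883) = 868.7428 m/s

868.7428 m/s


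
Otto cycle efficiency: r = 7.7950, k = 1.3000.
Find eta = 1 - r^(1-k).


r^(k-1) = 1.8516
eta = 1 - 1/1.8516 = 0.4599 = 45.9924%

45.9924%


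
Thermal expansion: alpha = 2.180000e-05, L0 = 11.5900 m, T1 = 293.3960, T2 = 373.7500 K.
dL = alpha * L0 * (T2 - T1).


dT = 80.3540 K
dL = 2.180000e-05 * 11.5900 * 80.3540 = 0.020302 m
L_final = 11.610302 m

dL = 0.020302 m


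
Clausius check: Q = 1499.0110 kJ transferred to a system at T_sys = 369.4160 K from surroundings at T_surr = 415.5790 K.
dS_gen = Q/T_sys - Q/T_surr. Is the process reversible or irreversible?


dS_sys = 1499.0110/369.4160 = 4.0578 kJ/K
dS_surr = -1499.0110/415.5790 = -3.6070 kJ/K
dS_gen = 4.0578 - 3.6070 = 0.4507 kJ/K (irreversible)

dS_gen = 0.4507 kJ/K, irreversible


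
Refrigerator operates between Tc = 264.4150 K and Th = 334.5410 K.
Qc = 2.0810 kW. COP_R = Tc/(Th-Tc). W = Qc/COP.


COP = 264.4150 / 70.1260 = 3.7706
W = 2.0810 / 3.7706 = 0.5519 kW

COP = 3.7706, W = 0.5519 kW


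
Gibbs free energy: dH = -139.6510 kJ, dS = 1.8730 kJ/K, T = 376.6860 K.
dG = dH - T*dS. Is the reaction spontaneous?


T*dS = 376.6860 * 1.8730 = 705.5329 kJ
dG = -139.6510 - 705.5329 = -845.1839 kJ (spontaneous)

dG = -845.1839 kJ, spontaneous


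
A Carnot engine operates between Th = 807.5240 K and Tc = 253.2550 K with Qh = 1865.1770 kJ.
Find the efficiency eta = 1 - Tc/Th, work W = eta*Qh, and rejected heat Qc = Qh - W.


eta = 1 - 253.2550/807.5240 = 0.6864
W = 0.6864 * 1865.1770 = 1280.2218 kJ
Qc = 1865.1770 - 1280.2218 = 584.9552 kJ

eta = 68.6381%, W = 1280.2218 kJ, Qc = 584.9552 kJ


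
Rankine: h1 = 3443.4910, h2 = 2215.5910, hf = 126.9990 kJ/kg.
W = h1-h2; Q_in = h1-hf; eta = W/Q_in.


W = 1227.9000 kJ/kg
Q_in = 3316.4920 kJ/kg
eta = 0.3702 = 37.0241%

eta = 37.0241%


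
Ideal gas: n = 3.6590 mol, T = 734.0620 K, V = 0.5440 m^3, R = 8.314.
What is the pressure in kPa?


P = nRT/V = 3.6590 * 8.314 * 734.0620 / 0.5440
= 22330.8458 / 0.5440 = 41049.3489 Pa = 41.0493 kPa

41.0493 kPa


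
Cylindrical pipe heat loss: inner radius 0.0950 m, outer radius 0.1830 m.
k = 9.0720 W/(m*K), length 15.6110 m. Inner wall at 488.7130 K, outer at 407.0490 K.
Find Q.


dT = 81.6640 K
ln(ro/ri) = 0.6556
Q = 2*pi*9.0720*15.6110*81.6640 / 0.6556 = 110840.6853 W

110840.6853 W


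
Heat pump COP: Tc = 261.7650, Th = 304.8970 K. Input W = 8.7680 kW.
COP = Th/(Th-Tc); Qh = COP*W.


COP = 304.8970 / 43.1320 = 7.0689
Qh = 7.0689 * 8.7680 = 61.9804 kW

COP = 7.0689, Qh = 61.9804 kW


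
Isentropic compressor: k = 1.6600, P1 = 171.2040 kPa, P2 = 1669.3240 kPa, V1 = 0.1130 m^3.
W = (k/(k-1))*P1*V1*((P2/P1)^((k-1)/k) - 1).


(k-1)/k = 0.3976
(P2/P1)^exp = 2.4730
W = 2.5152 * 171.2040 * 0.1130 * (2.4730 - 1) = 71.6745 kJ

71.6745 kJ


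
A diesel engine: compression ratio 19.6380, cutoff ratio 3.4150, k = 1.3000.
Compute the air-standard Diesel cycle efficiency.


r^(k-1) = 2.4430
rc^k = 4.9364
eta = 0.4868 = 48.6777%

48.6777%


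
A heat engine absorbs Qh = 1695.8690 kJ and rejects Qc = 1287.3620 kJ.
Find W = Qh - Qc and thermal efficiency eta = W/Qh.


W = 1695.8690 - 1287.3620 = 408.5070 kJ
eta = 408.5070 / 1695.8690 = 0.2409 = 24.0884%

W = 408.5070 kJ, eta = 24.0884%


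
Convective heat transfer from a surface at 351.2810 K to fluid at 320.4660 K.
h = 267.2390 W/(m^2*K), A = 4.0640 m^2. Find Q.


dT = 30.8150 K
Q = 267.2390 * 4.0640 * 30.8150 = 33466.9172 W

33466.9172 W


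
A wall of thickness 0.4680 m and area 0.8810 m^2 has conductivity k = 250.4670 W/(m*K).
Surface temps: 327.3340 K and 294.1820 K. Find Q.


dT = 33.1520 K
Q = 250.4670 * 0.8810 * 33.1520 / 0.4680 = 15631.1274 W

15631.1274 W


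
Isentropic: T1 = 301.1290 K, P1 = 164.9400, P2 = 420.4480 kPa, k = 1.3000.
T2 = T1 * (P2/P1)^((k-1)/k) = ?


(k-1)/k = 0.2308
(P2/P1)^exp = 1.2410
T2 = 301.1290 * 1.2410 = 373.7094 K

373.7094 K


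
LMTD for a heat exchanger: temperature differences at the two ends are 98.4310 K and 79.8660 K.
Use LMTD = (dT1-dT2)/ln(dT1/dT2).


dT1/dT2 = 1.2325
ln(dT1/dT2) = 0.2090
LMTD = 18.5650 / 0.2090 = 88.8254 K

88.8254 K


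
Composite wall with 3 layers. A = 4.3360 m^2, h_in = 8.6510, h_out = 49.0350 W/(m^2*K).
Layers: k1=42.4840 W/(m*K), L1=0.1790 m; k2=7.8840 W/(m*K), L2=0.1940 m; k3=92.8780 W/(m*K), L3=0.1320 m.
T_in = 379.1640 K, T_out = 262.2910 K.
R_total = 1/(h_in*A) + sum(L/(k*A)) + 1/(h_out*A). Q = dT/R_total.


R_conv_in = 1/(8.6510*4.3360) = 0.0267
R_1 = 0.1790/(42.4840*4.3360) = 0.0010
R_2 = 0.1940/(7.8840*4.3360) = 0.0057
R_3 = 0.1320/(92.8780*4.3360) = 0.0003
R_conv_out = 1/(49.0350*4.3360) = 0.0047
R_total = 0.0383 K/W
Q = 116.8730 / 0.0383 = 3048.5820 W

R_total = 0.0383 K/W, Q = 3048.5820 W


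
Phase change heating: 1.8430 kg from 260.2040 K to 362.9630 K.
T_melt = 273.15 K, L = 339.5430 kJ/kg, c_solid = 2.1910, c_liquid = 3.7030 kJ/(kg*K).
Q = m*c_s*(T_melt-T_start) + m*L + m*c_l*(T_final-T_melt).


Q1 (sensible, solid) = 1.8430 * 2.1910 * 12.9460 = 52.2761 kJ
Q2 (latent) = 1.8430 * 339.5430 = 625.7777 kJ
Q3 (sensible, liquid) = 1.8430 * 3.7030 * 89.8130 = 612.9404 kJ
Q_total = 1290.9943 kJ

1290.9943 kJ


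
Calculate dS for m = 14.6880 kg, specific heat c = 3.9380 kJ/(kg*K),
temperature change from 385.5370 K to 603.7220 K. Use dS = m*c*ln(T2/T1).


T2/T1 = 1.5659
ln(T2/T1) = 0.4485
dS = 14.6880 * 3.9380 * 0.4485 = 25.9405 kJ/K

25.9405 kJ/K


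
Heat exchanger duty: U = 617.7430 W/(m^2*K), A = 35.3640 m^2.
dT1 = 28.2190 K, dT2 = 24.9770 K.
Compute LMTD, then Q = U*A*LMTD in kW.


LMTD = 26.5650 K
Q = 617.7430 * 35.3640 * 26.5650 = 580336.1712 W = 580.3362 kW

580.3362 kW


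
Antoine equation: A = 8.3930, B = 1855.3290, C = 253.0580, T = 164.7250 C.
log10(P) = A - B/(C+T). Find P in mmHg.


C+T = 417.7830
B/(C+T) = 4.4409
log10(P) = 8.3930 - 4.4409 = 3.9521
P = 10^3.9521 = 8955.8835 mmHg

8955.8835 mmHg


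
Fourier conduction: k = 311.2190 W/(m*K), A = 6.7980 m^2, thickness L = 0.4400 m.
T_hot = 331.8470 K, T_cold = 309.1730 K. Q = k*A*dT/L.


dT = 22.6740 K
Q = 311.2190 * 6.7980 * 22.6740 / 0.4400 = 109024.1549 W

109024.1549 W


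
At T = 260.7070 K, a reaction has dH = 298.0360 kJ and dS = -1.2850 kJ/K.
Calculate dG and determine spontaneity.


T*dS = 260.7070 * -1.2850 = -335.0085 kJ
dG = 298.0360 + 335.0085 = 633.0445 kJ (non-spontaneous)

dG = 633.0445 kJ, non-spontaneous


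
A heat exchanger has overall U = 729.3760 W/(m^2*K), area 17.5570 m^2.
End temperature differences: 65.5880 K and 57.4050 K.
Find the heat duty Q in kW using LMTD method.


LMTD = 61.4057 K
Q = 729.3760 * 17.5570 * 61.4057 = 786339.5821 W = 786.3396 kW

786.3396 kW


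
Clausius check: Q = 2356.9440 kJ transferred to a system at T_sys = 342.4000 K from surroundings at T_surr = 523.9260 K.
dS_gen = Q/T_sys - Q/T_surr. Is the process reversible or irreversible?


dS_sys = 2356.9440/342.4000 = 6.8836 kJ/K
dS_surr = -2356.9440/523.9260 = -4.4986 kJ/K
dS_gen = 6.8836 - 4.4986 = 2.3850 kJ/K (irreversible)

dS_gen = 2.3850 kJ/K, irreversible


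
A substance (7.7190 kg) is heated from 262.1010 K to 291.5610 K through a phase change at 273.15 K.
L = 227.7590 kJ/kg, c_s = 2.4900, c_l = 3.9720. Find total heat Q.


Q1 (sensible, solid) = 7.7190 * 2.4900 * 11.0490 = 212.3652 kJ
Q2 (latent) = 7.7190 * 227.7590 = 1758.0717 kJ
Q3 (sensible, liquid) = 7.7190 * 3.9720 * 18.4110 = 564.4788 kJ
Q_total = 2534.9158 kJ

2534.9158 kJ


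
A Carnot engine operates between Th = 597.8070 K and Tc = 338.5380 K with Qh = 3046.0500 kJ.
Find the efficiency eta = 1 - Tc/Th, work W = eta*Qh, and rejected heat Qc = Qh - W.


eta = 1 - 338.5380/597.8070 = 0.4337
W = 0.4337 * 3046.0500 = 1321.0724 kJ
Qc = 3046.0500 - 1321.0724 = 1724.9776 kJ

eta = 43.3700%, W = 1321.0724 kJ, Qc = 1724.9776 kJ


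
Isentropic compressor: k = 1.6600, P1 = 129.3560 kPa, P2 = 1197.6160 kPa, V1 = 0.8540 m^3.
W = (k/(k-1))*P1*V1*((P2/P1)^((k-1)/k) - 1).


(k-1)/k = 0.3976
(P2/P1)^exp = 2.4226
W = 2.5152 * 129.3560 * 0.8540 * (2.4226 - 1) = 395.2704 kJ

395.2704 kJ


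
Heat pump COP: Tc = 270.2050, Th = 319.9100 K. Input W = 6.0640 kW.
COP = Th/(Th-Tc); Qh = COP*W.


COP = 319.9100 / 49.7050 = 6.4362
Qh = 6.4362 * 6.0640 = 39.0290 kW

COP = 6.4362, Qh = 39.0290 kW


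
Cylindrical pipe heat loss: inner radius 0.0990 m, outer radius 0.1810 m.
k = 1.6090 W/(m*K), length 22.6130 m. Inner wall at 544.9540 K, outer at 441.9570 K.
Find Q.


dT = 102.9970 K
ln(ro/ri) = 0.6034
Q = 2*pi*1.6090*22.6130*102.9970 / 0.6034 = 39023.8208 W

39023.8208 W


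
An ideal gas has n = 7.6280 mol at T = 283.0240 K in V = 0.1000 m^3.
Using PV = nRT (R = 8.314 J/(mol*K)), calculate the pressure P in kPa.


P = nRT/V = 7.6280 * 8.314 * 283.0240 / 0.1000
= 17949.1534 / 0.1000 = 179491.5340 Pa = 179.4915 kPa

179.4915 kPa


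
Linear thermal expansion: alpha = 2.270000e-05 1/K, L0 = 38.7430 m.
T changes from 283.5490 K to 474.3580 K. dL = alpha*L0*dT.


dT = 190.8090 K
dL = 2.270000e-05 * 38.7430 * 190.8090 = 0.167810 m
L_final = 38.910810 m

dL = 0.167810 m


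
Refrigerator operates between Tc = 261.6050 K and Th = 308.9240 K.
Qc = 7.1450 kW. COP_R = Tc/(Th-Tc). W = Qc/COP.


COP = 261.6050 / 47.3190 = 5.5285
W = 7.1450 / 5.5285 = 1.2924 kW

COP = 5.5285, W = 1.2924 kW


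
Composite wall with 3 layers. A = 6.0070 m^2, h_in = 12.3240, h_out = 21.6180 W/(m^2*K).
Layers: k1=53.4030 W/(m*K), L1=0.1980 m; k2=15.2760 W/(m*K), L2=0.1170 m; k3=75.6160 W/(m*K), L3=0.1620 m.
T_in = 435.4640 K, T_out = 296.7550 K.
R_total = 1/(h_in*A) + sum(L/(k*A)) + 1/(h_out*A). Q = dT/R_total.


R_conv_in = 1/(12.3240*6.0070) = 0.0135
R_1 = 0.1980/(53.4030*6.0070) = 0.0006
R_2 = 0.1170/(15.2760*6.0070) = 0.0013
R_3 = 0.1620/(75.6160*6.0070) = 0.0004
R_conv_out = 1/(21.6180*6.0070) = 0.0077
R_total = 0.0235 K/W
Q = 138.7090 / 0.0235 = 5913.1978 W

R_total = 0.0235 K/W, Q = 5913.1978 W


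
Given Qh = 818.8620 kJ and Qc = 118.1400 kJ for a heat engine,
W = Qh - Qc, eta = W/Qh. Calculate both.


W = 818.8620 - 118.1400 = 700.7220 kJ
eta = 700.7220 / 818.8620 = 0.8557 = 85.5727%

W = 700.7220 kJ, eta = 85.5727%


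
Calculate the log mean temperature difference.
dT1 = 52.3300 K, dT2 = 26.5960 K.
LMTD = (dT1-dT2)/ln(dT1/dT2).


dT1/dT2 = 1.9676
ln(dT1/dT2) = 0.6768
LMTD = 25.7340 / 0.6768 = 38.0225 K

38.0225 K


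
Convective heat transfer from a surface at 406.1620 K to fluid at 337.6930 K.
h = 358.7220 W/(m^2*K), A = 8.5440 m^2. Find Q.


dT = 68.4690 K
Q = 358.7220 * 8.5440 * 68.4690 = 209852.0601 W

209852.0601 W


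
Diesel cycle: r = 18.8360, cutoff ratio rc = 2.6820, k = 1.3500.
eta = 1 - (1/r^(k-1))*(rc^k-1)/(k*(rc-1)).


r^(k-1) = 2.7941
rc^k = 3.7881
eta = 0.5606 = 56.0560%

56.0560%


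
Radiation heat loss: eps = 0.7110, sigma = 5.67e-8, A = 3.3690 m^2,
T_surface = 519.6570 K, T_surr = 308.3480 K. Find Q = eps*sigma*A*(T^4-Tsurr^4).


T^4 = 7.2923e+10
Tsurr^4 = 9.0399e+09
Q = 0.7110 * 5.67e-8 * 3.3690 * 6.3884e+10 = 8676.4585 W

8676.4585 W


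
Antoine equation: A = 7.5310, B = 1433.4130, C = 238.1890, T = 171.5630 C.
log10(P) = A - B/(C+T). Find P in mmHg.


C+T = 409.7520
B/(C+T) = 3.4982
log10(P) = 7.5310 - 3.4982 = 4.0328
P = 10^4.0328 = 10783.3753 mmHg

10783.3753 mmHg


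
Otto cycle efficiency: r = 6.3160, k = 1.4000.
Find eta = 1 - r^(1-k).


r^(k-1) = 2.0901
eta = 1 - 1/2.0901 = 0.5216 = 52.1565%

52.1565%


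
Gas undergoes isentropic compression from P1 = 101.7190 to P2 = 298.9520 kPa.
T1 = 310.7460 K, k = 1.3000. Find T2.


(k-1)/k = 0.2308
(P2/P1)^exp = 1.2825
T2 = 310.7460 * 1.2825 = 398.5213 K

398.5213 K


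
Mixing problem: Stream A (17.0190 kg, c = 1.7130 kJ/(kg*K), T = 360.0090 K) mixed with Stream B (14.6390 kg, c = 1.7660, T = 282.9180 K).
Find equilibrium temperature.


num = 17809.6695
den = 55.0060
Tf = 323.7767 K

323.7767 K


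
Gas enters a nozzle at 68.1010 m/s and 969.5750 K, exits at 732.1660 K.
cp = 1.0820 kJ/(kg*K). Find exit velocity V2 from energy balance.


dT = 237.4090 K
2*cp*1000*dT = 513753.0760
V1^2 = 4637.7462
V2 = sqrt(518390.8222) = 719.9936 m/s

719.9936 m/s


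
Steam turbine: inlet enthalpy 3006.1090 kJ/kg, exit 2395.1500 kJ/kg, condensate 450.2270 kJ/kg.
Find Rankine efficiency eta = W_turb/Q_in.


W = 610.9590 kJ/kg
Q_in = 2555.8820 kJ/kg
eta = 0.2390 = 23.9040%

eta = 23.9040%


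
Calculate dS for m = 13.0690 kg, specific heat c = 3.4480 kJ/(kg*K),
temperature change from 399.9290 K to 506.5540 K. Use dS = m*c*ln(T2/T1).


T2/T1 = 1.2666
ln(T2/T1) = 0.2363
dS = 13.0690 * 3.4480 * 0.2363 = 10.6501 kJ/K

10.6501 kJ/K


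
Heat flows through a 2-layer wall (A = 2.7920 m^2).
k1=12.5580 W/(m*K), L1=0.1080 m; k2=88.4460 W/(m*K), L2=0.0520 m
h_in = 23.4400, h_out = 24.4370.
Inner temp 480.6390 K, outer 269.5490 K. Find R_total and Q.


R_conv_in = 1/(23.4400*2.7920) = 0.0153
R_1 = 0.1080/(12.5580*2.7920) = 0.0031
R_2 = 0.0520/(88.4460*2.7920) = 0.0002
R_conv_out = 1/(24.4370*2.7920) = 0.0147
R_total = 0.0332 K/W
Q = 211.0900 / 0.0332 = 6352.8351 W

R_total = 0.0332 K/W, Q = 6352.8351 W


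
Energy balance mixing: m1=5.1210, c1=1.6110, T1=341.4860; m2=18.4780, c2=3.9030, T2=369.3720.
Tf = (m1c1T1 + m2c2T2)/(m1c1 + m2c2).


num = 29456.2094
den = 80.3696
Tf = 366.5095 K

366.5095 K


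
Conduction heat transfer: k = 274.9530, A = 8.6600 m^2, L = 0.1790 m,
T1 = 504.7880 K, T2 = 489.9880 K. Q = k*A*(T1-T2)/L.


dT = 14.8000 K
Q = 274.9530 * 8.6600 * 14.8000 / 0.1790 = 196872.4922 W

196872.4922 W


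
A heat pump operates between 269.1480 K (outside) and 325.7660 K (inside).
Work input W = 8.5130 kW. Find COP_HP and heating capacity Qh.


COP = 325.7660 / 56.6180 = 5.7538
Qh = 5.7538 * 8.5130 = 48.9817 kW

COP = 5.7538, Qh = 48.9817 kW


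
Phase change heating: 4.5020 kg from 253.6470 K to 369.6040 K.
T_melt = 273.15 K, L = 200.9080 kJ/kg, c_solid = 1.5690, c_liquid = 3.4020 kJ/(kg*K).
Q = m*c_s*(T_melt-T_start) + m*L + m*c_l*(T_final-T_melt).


Q1 (sensible, solid) = 4.5020 * 1.5690 * 19.5030 = 137.7621 kJ
Q2 (latent) = 4.5020 * 200.9080 = 904.4878 kJ
Q3 (sensible, liquid) = 4.5020 * 3.4020 * 96.4540 = 1477.2706 kJ
Q_total = 2519.5205 kJ

2519.5205 kJ


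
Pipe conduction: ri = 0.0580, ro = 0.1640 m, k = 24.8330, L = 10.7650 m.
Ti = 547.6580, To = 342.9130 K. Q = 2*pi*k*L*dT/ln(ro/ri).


dT = 204.7450 K
ln(ro/ri) = 1.0394
Q = 2*pi*24.8330*10.7650*204.7450 / 1.0394 = 330859.7209 W

330859.7209 W


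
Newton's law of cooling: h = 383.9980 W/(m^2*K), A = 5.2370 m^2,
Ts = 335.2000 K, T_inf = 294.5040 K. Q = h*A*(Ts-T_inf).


dT = 40.6960 K
Q = 383.9980 * 5.2370 * 40.6960 = 81839.5553 W

81839.5553 W


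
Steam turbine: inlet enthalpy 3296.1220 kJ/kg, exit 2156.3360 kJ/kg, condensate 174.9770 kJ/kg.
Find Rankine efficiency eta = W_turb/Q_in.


W = 1139.7860 kJ/kg
Q_in = 3121.1450 kJ/kg
eta = 0.3652 = 36.5182%

eta = 36.5182%


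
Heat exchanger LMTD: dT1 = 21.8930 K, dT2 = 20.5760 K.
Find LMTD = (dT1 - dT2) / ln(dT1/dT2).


dT1/dT2 = 1.0640
ln(dT1/dT2) = 0.0620
LMTD = 1.3170 / 0.0620 = 21.2277 K

21.2277 K


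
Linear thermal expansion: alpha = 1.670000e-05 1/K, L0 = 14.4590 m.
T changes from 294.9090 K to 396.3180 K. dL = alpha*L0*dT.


dT = 101.4090 K
dL = 1.670000e-05 * 14.4590 * 101.4090 = 0.024487 m
L_final = 14.483487 m

dL = 0.024487 m


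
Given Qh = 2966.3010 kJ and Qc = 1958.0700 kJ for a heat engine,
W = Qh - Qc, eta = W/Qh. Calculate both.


W = 2966.3010 - 1958.0700 = 1008.2310 kJ
eta = 1008.2310 / 2966.3010 = 0.3399 = 33.9895%

W = 1008.2310 kJ, eta = 33.9895%


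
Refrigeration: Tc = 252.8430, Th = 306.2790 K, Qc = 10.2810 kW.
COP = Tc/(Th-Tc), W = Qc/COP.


COP = 252.8430 / 53.4360 = 4.7317
W = 10.2810 / 4.7317 = 2.1728 kW

COP = 4.7317, W = 2.1728 kW


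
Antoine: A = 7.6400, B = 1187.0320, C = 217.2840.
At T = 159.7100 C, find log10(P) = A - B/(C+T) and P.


C+T = 376.9940
B/(C+T) = 3.1487
log10(P) = 7.6400 - 3.1487 = 4.4913
P = 10^4.4913 = 30997.3019 mmHg

30997.3019 mmHg


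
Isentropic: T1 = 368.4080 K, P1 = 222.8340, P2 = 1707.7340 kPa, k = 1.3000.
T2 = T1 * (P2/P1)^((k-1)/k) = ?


(k-1)/k = 0.2308
(P2/P1)^exp = 1.5999
T2 = 368.4080 * 1.5999 = 589.4274 K

589.4274 K


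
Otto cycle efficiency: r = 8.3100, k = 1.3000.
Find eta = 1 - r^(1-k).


r^(k-1) = 1.8875
eta = 1 - 1/1.8875 = 0.4702 = 47.0191%

47.0191%


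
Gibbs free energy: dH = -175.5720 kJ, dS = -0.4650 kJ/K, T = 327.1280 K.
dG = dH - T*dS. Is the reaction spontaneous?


T*dS = 327.1280 * -0.4650 = -152.1145 kJ
dG = -175.5720 + 152.1145 = -23.4575 kJ (spontaneous)

dG = -23.4575 kJ, spontaneous


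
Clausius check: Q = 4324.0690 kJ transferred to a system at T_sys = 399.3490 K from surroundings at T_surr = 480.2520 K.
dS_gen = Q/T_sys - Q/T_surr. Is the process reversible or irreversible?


dS_sys = 4324.0690/399.3490 = 10.8278 kJ/K
dS_surr = -4324.0690/480.2520 = -9.0038 kJ/K
dS_gen = 10.8278 - 9.0038 = 1.8240 kJ/K (irreversible)

dS_gen = 1.8240 kJ/K, irreversible


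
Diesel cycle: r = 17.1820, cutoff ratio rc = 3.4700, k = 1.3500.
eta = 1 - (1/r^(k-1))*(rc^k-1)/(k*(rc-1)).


r^(k-1) = 2.7057
rc^k = 5.3635
eta = 0.5164 = 51.6358%

51.6358%


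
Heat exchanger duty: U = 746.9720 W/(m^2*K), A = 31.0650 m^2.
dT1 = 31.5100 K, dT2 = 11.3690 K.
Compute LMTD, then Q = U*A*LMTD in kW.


LMTD = 19.7574 K
Q = 746.9720 * 31.0650 * 19.7574 = 458464.6551 W = 458.4647 kW

458.4647 kW


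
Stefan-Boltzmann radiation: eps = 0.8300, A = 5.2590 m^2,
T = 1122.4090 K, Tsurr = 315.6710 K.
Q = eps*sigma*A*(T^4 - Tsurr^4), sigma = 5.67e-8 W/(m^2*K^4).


T^4 = 1.5871e+12
Tsurr^4 = 9.9298e+09
Q = 0.8300 * 5.67e-8 * 5.2590 * 1.5772e+12 = 390340.0986 W

390340.0986 W


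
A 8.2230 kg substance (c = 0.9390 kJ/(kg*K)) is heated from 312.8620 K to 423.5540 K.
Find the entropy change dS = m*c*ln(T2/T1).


T2/T1 = 1.3538
ln(T2/T1) = 0.3029
dS = 8.2230 * 0.9390 * 0.3029 = 2.3390 kJ/K

2.3390 kJ/K


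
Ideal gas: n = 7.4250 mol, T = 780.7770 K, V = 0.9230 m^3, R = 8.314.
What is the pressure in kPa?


P = nRT/V = 7.4250 * 8.314 * 780.7770 / 0.9230
= 48198.4963 / 0.9230 = 52219.3893 Pa = 52.2194 kPa

52.2194 kPa


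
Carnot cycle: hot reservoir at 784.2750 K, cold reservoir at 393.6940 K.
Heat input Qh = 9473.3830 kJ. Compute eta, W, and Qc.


eta = 1 - 393.6940/784.2750 = 0.4980
W = 0.4980 * 9473.3830 = 4717.8903 kJ
Qc = 9473.3830 - 4717.8903 = 4755.4927 kJ

eta = 49.8015%, W = 4717.8903 kJ, Qc = 4755.4927 kJ


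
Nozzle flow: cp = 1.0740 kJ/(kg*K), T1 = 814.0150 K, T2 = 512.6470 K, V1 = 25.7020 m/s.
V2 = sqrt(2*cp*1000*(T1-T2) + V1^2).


dT = 301.3680 K
2*cp*1000*dT = 647338.4640
V1^2 = 660.5928
V2 = sqrt(647999.0568) = 804.9839 m/s

804.9839 m/s


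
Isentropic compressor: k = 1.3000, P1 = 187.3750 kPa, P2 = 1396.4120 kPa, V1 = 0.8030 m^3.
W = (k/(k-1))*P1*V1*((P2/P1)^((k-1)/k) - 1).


(k-1)/k = 0.2308
(P2/P1)^exp = 1.5896
W = 4.3333 * 187.3750 * 0.8030 * (1.5896 - 1) = 384.4507 kJ

384.4507 kJ


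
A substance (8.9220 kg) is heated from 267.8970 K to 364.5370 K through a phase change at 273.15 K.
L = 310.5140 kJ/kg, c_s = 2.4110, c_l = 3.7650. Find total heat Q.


Q1 (sensible, solid) = 8.9220 * 2.4110 * 5.2530 = 112.9970 kJ
Q2 (latent) = 8.9220 * 310.5140 = 2770.4059 kJ
Q3 (sensible, liquid) = 8.9220 * 3.7650 * 91.3870 = 3069.8109 kJ
Q_total = 5953.2138 kJ

5953.2138 kJ


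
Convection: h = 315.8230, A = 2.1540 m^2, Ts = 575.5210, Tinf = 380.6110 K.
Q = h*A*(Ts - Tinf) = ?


dT = 194.9100 K
Q = 315.8230 * 2.1540 * 194.9100 = 132593.9092 W

132593.9092 W


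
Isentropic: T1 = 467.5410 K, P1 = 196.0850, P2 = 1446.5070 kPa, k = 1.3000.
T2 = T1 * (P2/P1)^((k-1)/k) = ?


(k-1)/k = 0.2308
(P2/P1)^exp = 1.5859
T2 = 467.5410 * 1.5859 = 741.4789 K

741.4789 K


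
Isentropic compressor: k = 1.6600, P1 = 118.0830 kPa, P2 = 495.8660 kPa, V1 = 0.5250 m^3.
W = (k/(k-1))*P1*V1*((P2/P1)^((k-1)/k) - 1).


(k-1)/k = 0.3976
(P2/P1)^exp = 1.7692
W = 2.5152 * 118.0830 * 0.5250 * (1.7692 - 1) = 119.9312 kJ

119.9312 kJ


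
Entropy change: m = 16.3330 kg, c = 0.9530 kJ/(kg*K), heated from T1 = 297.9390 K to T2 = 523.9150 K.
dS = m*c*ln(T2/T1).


T2/T1 = 1.7585
ln(T2/T1) = 0.5644
dS = 16.3330 * 0.9530 * 0.5644 = 8.7857 kJ/K

8.7857 kJ/K


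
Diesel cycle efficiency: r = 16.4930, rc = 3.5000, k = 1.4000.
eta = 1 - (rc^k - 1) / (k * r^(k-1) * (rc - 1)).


r^(k-1) = 3.0685
rc^k = 5.7769
eta = 0.5552 = 55.5206%

55.5206%


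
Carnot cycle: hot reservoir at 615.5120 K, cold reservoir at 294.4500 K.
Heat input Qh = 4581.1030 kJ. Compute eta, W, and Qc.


eta = 1 - 294.4500/615.5120 = 0.5216
W = 0.5216 * 4581.1030 = 2389.5848 kJ
Qc = 4581.1030 - 2389.5848 = 2191.5182 kJ

eta = 52.1618%, W = 2389.5848 kJ, Qc = 2191.5182 kJ


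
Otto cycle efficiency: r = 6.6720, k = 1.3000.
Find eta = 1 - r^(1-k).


r^(k-1) = 1.7672
eta = 1 - 1/1.7672 = 0.4341 = 43.4122%

43.4122%


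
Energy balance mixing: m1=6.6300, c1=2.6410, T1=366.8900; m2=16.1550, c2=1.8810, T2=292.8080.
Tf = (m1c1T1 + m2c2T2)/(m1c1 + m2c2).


num = 15321.9007
den = 47.8974
Tf = 319.8901 K

319.8901 K


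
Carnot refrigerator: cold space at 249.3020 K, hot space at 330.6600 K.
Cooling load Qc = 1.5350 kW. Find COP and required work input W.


COP = 249.3020 / 81.3580 = 3.0643
W = 1.5350 / 3.0643 = 0.5009 kW

COP = 3.0643, W = 0.5009 kW


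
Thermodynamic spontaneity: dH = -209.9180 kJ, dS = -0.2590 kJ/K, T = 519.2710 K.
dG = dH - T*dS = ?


T*dS = 519.2710 * -0.2590 = -134.4912 kJ
dG = -209.9180 + 134.4912 = -75.4268 kJ (spontaneous)

dG = -75.4268 kJ, spontaneous


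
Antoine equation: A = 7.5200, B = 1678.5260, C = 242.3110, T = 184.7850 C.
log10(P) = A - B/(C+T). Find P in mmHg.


C+T = 427.0960
B/(C+T) = 3.9301
log10(P) = 7.5200 - 3.9301 = 3.5899
P = 10^3.5899 = 3889.6394 mmHg

3889.6394 mmHg


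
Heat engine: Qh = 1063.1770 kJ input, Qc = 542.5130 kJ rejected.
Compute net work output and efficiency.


W = 1063.1770 - 542.5130 = 520.6640 kJ
eta = 520.6640 / 1063.1770 = 0.4897 = 48.9725%

W = 520.6640 kJ, eta = 48.9725%


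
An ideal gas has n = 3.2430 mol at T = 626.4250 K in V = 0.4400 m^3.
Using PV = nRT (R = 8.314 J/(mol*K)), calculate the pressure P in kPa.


P = nRT/V = 3.2430 * 8.314 * 626.4250 / 0.4400
= 16889.8600 / 0.4400 = 38386.0455 Pa = 38.3860 kPa

38.3860 kPa


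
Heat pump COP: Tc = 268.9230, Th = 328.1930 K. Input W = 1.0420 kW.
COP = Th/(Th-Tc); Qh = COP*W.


COP = 328.1930 / 59.2700 = 5.5373
Qh = 5.5373 * 1.0420 = 5.7698 kW

COP = 5.5373, Qh = 5.7698 kW


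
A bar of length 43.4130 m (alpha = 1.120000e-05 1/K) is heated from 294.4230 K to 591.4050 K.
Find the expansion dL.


dT = 296.9820 K
dL = 1.120000e-05 * 43.4130 * 296.9820 = 0.144400 m
L_final = 43.557400 m

dL = 0.144400 m


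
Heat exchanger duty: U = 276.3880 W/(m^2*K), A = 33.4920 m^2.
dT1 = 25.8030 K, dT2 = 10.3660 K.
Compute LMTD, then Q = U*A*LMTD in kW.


LMTD = 16.9273 K
Q = 276.3880 * 33.4920 * 16.9273 = 156692.2789 W = 156.6923 kW

156.6923 kW


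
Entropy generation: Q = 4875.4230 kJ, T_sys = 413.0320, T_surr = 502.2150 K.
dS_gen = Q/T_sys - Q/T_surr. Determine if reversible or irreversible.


dS_sys = 4875.4230/413.0320 = 11.8040 kJ/K
dS_surr = -4875.4230/502.2150 = -9.7078 kJ/K
dS_gen = 11.8040 - 9.7078 = 2.0961 kJ/K (irreversible)

dS_gen = 2.0961 kJ/K, irreversible


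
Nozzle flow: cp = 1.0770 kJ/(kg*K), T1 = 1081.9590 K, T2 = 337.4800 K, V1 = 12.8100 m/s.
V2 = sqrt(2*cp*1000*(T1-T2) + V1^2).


dT = 744.4790 K
2*cp*1000*dT = 1603607.7660
V1^2 = 164.0961
V2 = sqrt(1603771.8621) = 1266.4011 m/s

1266.4011 m/s


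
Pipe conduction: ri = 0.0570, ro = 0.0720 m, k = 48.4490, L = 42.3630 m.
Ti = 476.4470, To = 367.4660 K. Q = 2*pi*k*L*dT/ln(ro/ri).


dT = 108.9810 K
ln(ro/ri) = 0.2336
Q = 2*pi*48.4490*42.3630*108.9810 / 0.2336 = 6015915.5945 W

6015915.5945 W


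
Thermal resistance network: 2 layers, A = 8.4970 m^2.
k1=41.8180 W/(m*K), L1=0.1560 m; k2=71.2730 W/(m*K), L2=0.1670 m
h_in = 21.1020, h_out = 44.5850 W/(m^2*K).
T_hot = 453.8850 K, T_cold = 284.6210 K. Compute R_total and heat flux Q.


R_conv_in = 1/(21.1020*8.4970) = 0.0056
R_1 = 0.1560/(41.8180*8.4970) = 0.0004
R_2 = 0.1670/(71.2730*8.4970) = 0.0003
R_conv_out = 1/(44.5850*8.4970) = 0.0026
R_total = 0.0089 K/W
Q = 169.2640 / 0.0089 = 18951.2171 W

R_total = 0.0089 K/W, Q = 18951.2171 W


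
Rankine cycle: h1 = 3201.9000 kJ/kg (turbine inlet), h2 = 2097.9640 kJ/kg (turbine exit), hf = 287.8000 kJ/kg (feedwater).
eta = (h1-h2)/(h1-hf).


W = 1103.9360 kJ/kg
Q_in = 2914.1000 kJ/kg
eta = 0.3788 = 37.8826%

eta = 37.8826%


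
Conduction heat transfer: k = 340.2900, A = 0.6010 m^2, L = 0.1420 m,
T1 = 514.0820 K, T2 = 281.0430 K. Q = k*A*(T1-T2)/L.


dT = 233.0390 K
Q = 340.2900 * 0.6010 * 233.0390 / 0.1420 = 335632.4340 W

335632.4340 W


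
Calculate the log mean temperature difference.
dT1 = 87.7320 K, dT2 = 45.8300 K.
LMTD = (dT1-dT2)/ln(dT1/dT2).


dT1/dT2 = 1.9143
ln(dT1/dT2) = 0.6493
LMTD = 41.9020 / 0.6493 = 64.5294 K

64.5294 K


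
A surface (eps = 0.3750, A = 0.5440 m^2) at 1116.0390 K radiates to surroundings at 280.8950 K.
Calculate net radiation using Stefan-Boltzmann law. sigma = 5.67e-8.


T^4 = 1.5514e+12
Tsurr^4 = 6.2255e+09
Q = 0.3750 * 5.67e-8 * 0.5440 * 1.5452e+12 = 17872.4637 W

17872.4637 W


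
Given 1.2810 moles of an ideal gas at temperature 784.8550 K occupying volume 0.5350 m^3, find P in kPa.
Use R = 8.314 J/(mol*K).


P = nRT/V = 1.2810 * 8.314 * 784.8550 / 0.5350
= 8358.8894 / 0.5350 = 15624.0923 Pa = 15.6241 kPa

15.6241 kPa


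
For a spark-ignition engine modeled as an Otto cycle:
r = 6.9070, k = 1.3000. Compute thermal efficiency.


r^(k-1) = 1.7856
eta = 1 - 1/1.7856 = 0.4400 = 43.9968%

43.9968%


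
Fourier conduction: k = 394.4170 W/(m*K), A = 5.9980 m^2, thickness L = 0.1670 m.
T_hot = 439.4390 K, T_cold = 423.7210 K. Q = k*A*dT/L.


dT = 15.7180 K
Q = 394.4170 * 5.9980 * 15.7180 / 0.1670 = 222660.3565 W

222660.3565 W


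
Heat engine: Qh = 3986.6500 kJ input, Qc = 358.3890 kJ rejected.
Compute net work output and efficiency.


W = 3986.6500 - 358.3890 = 3628.2610 kJ
eta = 3628.2610 / 3986.6500 = 0.9101 = 91.0103%

W = 3628.2610 kJ, eta = 91.0103%


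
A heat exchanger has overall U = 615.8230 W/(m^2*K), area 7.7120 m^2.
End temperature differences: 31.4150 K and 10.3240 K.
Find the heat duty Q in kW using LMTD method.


LMTD = 18.9528 K
Q = 615.8230 * 7.7120 * 18.9528 = 90011.3836 W = 90.0114 kW

90.0114 kW


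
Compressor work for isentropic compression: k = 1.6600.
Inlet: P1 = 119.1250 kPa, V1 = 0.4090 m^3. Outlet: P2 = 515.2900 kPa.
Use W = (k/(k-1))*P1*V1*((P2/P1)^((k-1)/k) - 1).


(k-1)/k = 0.3976
(P2/P1)^exp = 1.7901
W = 2.5152 * 119.1250 * 0.4090 * (1.7901 - 1) = 96.8265 kJ

96.8265 kJ


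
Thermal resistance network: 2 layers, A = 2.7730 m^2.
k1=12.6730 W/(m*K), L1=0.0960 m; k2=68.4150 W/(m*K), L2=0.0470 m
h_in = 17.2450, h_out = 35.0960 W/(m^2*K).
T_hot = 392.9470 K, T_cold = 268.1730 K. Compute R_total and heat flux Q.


R_conv_in = 1/(17.2450*2.7730) = 0.0209
R_1 = 0.0960/(12.6730*2.7730) = 0.0027
R_2 = 0.0470/(68.4150*2.7730) = 0.0002
R_conv_out = 1/(35.0960*2.7730) = 0.0103
R_total = 0.0342 K/W
Q = 124.7740 / 0.0342 = 3651.9576 W

R_total = 0.0342 K/W, Q = 3651.9576 W


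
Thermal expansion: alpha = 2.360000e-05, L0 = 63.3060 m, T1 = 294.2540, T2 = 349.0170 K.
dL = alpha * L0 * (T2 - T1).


dT = 54.7630 K
dL = 2.360000e-05 * 63.3060 * 54.7630 = 0.081817 m
L_final = 63.387817 m

dL = 0.081817 m


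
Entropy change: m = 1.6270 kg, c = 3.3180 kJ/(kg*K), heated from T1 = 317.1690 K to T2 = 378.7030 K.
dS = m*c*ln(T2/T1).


T2/T1 = 1.1940
ln(T2/T1) = 0.1773
dS = 1.6270 * 3.3180 * 0.1773 = 0.9572 kJ/K

0.9572 kJ/K


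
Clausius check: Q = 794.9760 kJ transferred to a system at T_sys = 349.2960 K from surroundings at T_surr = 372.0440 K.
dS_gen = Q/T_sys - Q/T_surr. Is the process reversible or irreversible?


dS_sys = 794.9760/349.2960 = 2.2759 kJ/K
dS_surr = -794.9760/372.0440 = -2.1368 kJ/K
dS_gen = 2.2759 - 2.1368 = 0.1392 kJ/K (irreversible)

dS_gen = 0.1392 kJ/K, irreversible


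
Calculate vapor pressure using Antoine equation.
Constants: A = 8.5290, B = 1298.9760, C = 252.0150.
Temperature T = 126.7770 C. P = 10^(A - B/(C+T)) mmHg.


C+T = 378.7920
B/(C+T) = 3.4293
log10(P) = 8.5290 - 3.4293 = 5.0997
P = 10^5.0997 = 125817.3896 mmHg

125817.3896 mmHg


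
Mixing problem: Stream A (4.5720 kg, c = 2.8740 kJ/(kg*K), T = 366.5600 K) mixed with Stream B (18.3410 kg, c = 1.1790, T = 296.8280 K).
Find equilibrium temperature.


num = 11235.1923
den = 34.7640
Tf = 323.1850 K

323.1850 K


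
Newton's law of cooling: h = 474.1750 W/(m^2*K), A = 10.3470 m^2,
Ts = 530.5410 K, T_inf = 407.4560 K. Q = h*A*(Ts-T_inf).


dT = 123.0850 K
Q = 474.1750 * 10.3470 * 123.0850 = 603890.5477 W

603890.5477 W


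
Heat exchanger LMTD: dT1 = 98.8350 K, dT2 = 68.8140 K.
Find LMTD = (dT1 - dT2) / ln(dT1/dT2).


dT1/dT2 = 1.4363
ln(dT1/dT2) = 0.3620
LMTD = 30.0210 / 0.3620 = 82.9207 K

82.9207 K


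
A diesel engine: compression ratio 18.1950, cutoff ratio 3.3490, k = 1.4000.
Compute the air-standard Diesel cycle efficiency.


r^(k-1) = 3.1914
rc^k = 5.4310
eta = 0.5778 = 57.7806%

57.7806%


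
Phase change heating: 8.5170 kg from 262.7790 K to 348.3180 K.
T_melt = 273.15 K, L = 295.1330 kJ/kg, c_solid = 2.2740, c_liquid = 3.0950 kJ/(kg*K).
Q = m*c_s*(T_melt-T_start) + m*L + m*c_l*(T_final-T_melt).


Q1 (sensible, solid) = 8.5170 * 2.2740 * 10.3710 = 200.8620 kJ
Q2 (latent) = 8.5170 * 295.1330 = 2513.6478 kJ
Q3 (sensible, liquid) = 8.5170 * 3.0950 * 75.1680 = 1981.4371 kJ
Q_total = 4695.9469 kJ

4695.9469 kJ


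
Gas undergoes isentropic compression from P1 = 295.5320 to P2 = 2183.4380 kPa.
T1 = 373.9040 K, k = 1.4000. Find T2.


(k-1)/k = 0.2857
(P2/P1)^exp = 1.7707
T2 = 373.9040 * 1.7707 = 662.0844 K

662.0844 K


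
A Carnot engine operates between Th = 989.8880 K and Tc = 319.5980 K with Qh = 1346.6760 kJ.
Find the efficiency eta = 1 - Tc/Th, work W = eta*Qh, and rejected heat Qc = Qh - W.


eta = 1 - 319.5980/989.8880 = 0.6771
W = 0.6771 * 1346.6760 = 911.8844 kJ
Qc = 1346.6760 - 911.8844 = 434.7916 kJ

eta = 67.7137%, W = 911.8844 kJ, Qc = 434.7916 kJ


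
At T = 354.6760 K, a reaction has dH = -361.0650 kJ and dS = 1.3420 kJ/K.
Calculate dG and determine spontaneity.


T*dS = 354.6760 * 1.3420 = 475.9752 kJ
dG = -361.0650 - 475.9752 = -837.0402 kJ (spontaneous)

dG = -837.0402 kJ, spontaneous


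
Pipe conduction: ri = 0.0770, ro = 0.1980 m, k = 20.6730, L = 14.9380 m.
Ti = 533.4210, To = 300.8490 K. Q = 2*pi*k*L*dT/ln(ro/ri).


dT = 232.5720 K
ln(ro/ri) = 0.9445
Q = 2*pi*20.6730*14.9380*232.5720 / 0.9445 = 477803.0818 W

477803.0818 W


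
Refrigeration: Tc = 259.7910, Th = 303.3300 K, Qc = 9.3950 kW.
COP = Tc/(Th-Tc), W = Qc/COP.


COP = 259.7910 / 43.5390 = 5.9669
W = 9.3950 / 5.9669 = 1.5745 kW

COP = 5.9669, W = 1.5745 kW


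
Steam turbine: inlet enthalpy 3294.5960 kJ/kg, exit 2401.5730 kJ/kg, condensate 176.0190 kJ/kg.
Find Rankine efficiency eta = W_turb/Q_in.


W = 893.0230 kJ/kg
Q_in = 3118.5770 kJ/kg
eta = 0.2864 = 28.6356%

eta = 28.6356%


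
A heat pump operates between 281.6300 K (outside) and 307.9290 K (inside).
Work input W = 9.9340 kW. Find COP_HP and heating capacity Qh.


COP = 307.9290 / 26.2990 = 11.7088
Qh = 11.7088 * 9.9340 = 116.3149 kW

COP = 11.7088, Qh = 116.3149 kW


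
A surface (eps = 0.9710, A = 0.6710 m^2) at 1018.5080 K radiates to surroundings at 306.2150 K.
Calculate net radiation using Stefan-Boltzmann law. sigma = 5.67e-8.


T^4 = 1.0761e+12
Tsurr^4 = 8.7924e+09
Q = 0.9710 * 5.67e-8 * 0.6710 * 1.0673e+12 = 39429.3496 W

39429.3496 W


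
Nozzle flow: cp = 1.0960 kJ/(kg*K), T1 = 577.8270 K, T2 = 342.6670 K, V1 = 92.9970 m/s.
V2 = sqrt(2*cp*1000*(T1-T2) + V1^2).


dT = 235.1600 K
2*cp*1000*dT = 515470.7200
V1^2 = 8648.4420
V2 = sqrt(524119.1620) = 723.9607 m/s

723.9607 m/s


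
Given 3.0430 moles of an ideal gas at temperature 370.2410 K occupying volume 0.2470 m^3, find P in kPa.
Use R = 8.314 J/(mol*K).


P = nRT/V = 3.0430 * 8.314 * 370.2410 / 0.2470
= 9366.9129 / 0.2470 = 37922.7244 Pa = 37.9227 kPa

37.9227 kPa


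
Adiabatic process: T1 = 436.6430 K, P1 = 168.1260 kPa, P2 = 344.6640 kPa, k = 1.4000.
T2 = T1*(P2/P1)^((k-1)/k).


(k-1)/k = 0.2857
(P2/P1)^exp = 1.2277
T2 = 436.6430 * 1.2277 = 536.0448 K

536.0448 K


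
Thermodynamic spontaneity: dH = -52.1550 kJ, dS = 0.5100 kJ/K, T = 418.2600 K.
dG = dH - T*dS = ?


T*dS = 418.2600 * 0.5100 = 213.3126 kJ
dG = -52.1550 - 213.3126 = -265.4676 kJ (spontaneous)

dG = -265.4676 kJ, spontaneous


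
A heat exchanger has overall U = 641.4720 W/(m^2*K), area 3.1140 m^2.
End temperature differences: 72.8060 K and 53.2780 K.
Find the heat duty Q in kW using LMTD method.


LMTD = 62.5346 K
Q = 641.4720 * 3.1140 * 62.5346 = 124915.7003 W = 124.9157 kW

124.9157 kW


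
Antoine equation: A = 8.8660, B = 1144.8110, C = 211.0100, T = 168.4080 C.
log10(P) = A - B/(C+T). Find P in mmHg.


C+T = 379.4180
B/(C+T) = 3.0173
log10(P) = 8.8660 - 3.0173 = 5.8487
P = 10^5.8487 = 705859.5071 mmHg

705859.5071 mmHg


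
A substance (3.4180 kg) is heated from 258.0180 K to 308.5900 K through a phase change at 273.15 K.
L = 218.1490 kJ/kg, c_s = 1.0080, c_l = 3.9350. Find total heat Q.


Q1 (sensible, solid) = 3.4180 * 1.0080 * 15.1320 = 52.1349 kJ
Q2 (latent) = 3.4180 * 218.1490 = 745.6333 kJ
Q3 (sensible, liquid) = 3.4180 * 3.9350 * 35.4400 = 476.6620 kJ
Q_total = 1274.4302 kJ

1274.4302 kJ


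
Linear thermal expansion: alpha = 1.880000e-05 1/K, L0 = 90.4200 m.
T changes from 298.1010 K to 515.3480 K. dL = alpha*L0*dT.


dT = 217.2470 K
dL = 1.880000e-05 * 90.4200 * 217.2470 = 0.369297 m
L_final = 90.789297 m

dL = 0.369297 m


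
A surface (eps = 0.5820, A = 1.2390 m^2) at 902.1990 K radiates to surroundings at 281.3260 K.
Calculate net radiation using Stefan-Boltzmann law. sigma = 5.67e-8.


T^4 = 6.6254e+11
Tsurr^4 = 6.2638e+09
Q = 0.5820 * 5.67e-8 * 1.2390 * 6.5627e+11 = 26832.5054 W

26832.5054 W


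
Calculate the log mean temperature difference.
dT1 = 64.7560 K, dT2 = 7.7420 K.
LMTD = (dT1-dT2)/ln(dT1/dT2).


dT1/dT2 = 8.3642
ln(dT1/dT2) = 2.1240
LMTD = 57.0140 / 2.1240 = 26.8432 K

26.8432 K


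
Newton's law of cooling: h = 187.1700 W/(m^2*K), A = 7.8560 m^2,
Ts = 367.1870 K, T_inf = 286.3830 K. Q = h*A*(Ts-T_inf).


dT = 80.8040 K
Q = 187.1700 * 7.8560 * 80.8040 = 118814.8092 W

118814.8092 W


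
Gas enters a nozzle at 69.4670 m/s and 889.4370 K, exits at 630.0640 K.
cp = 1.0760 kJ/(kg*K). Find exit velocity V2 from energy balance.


dT = 259.3730 K
2*cp*1000*dT = 558170.6960
V1^2 = 4825.6641
V2 = sqrt(562996.3601) = 750.3308 m/s

750.3308 m/s


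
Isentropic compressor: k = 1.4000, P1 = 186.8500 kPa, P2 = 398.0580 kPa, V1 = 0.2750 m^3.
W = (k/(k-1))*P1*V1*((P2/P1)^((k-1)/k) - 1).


(k-1)/k = 0.2857
(P2/P1)^exp = 1.2412
W = 3.5000 * 186.8500 * 0.2750 * (1.2412 - 1) = 43.3792 kJ

43.3792 kJ


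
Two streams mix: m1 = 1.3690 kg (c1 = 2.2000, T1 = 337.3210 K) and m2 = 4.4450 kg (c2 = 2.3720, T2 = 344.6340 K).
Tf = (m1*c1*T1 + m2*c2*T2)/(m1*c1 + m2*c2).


num = 4649.6058
den = 13.5553
Tf = 343.0092 K

343.0092 K
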